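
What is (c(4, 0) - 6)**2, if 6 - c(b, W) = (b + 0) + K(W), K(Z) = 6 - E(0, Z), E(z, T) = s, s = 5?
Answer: 25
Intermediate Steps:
E(z, T) = 5
K(Z) = 1 (K(Z) = 6 - 1*5 = 6 - 5 = 1)
c(b, W) = 5 - b (c(b, W) = 6 - ((b + 0) + 1) = 6 - (b + 1) = 6 - (1 + b) = 6 + (-1 - b) = 5 - b)
(c(4, 0) - 6)**2 = ((5 - 1*4) - 6)**2 = ((5 - 4) - 6)**2 = (1 - 6)**2 = (-5)**2 = 25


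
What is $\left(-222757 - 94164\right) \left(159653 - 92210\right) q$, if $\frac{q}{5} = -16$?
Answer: $1709928240240$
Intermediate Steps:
$q = -80$ ($q = 5 \left(-16\right) = -80$)
$\left(-222757 - 94164\right) \left(159653 - 92210\right) q = \left(-222757 - 94164\right) \left(159653 - 92210\right) \left(-80\right) = \left(-316921\right) 67443 \left(-80\right) = \left(-21374103003\right) \left(-80\right) = 1709928240240$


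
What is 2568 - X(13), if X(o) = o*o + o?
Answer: 2386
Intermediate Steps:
X(o) = o + o² (X(o) = o² + o = o + o²)
2568 - X(13) = 2568 - 13*(1 + 13) = 2568 - 13*14 = 2568 - 1*182 = 2568 - 182 = 2386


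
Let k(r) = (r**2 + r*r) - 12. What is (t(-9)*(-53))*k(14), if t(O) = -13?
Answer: 261820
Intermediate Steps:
k(r) = -12 + 2*r**2 (k(r) = (r**2 + r**2) - 12 = 2*r**2 - 12 = -12 + 2*r**2)
(t(-9)*(-53))*k(14) = (-13*(-53))*(-12 + 2*14**2) = 689*(-12 + 2*196) = 689*(-12 + 392) = 689*380 = 261820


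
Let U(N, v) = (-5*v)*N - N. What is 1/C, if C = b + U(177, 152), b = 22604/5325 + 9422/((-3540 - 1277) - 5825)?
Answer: -28334325/3816453384716 ≈ -7.4243e-6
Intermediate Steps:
U(N, v) = -N - 5*N*v (U(N, v) = -5*N*v - N = -N - 5*N*v)
b = 95189809/28334325 (b = 22604*(1/5325) + 9422/(-4817 - 5825) = 22604/5325 + 9422/(-10642) = 22604/5325 + 9422*(-1/10642) = 22604/5325 - 4711/5321 = 95189809/28334325 ≈ 3.3595)
C = -3816453384716/28334325 (C = 95189809/28334325 - 1*177*(1 + 5*152) = 95189809/28334325 - 1*177*(1 + 760) = 95189809/28334325 - 1*177*761 = 95189809/28334325 - 134697 = -3816453384716/28334325 ≈ -1.3469e+5)
1/C = 1/(-3816453384716/28334325) = -28334325/3816453384716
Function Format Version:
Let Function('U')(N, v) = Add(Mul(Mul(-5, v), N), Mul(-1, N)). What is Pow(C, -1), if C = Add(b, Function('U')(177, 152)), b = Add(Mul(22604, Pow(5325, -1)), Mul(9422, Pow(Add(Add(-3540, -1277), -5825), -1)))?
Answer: Rational(-28334325, 3816453384716) ≈ -7.4243e-6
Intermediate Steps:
Function('U')(N, v) = Add(Mul(-1, N), Mul(-5, N, v)) (Function('U')(N, v) = Add(Mul(-5, N, v), Mul(-1, N)) = Add(Mul(-1, N), Mul(-5, N, v)))
b = Rational(95189809, 28334325) (b = Add(Mul(22604, Rational(1, 5325)), Mul(9422, Pow(Add(-4817, -5825), -1))) = Add(Rational(22604, 5325), Mul(9422, Pow(-10642, -1))) = Add(Rational(22604, 5325), Mul(9422, Rational(-1, 10642))) = Add(Rational(22604, 5325), Rational(-4711, 5321)) = Rational(95189809, 28334325) ≈ 3.3595)
C = Rational(-3816453384716, 28334325) (C = Add(Rational(95189809, 28334325), Mul(-1, 177, Add(1, Mul(5, 152)))) = Add(Rational(95189809, 28334325), Mul(-1, 177, Add(1, 760))) = Add(Rational(95189809, 28334325), Mul(-1, 177, 761)) = Add(Rational(95189809, 28334325), -134697) = Rational(-3816453384716, 28334325) ≈ -1.3469e+5)
Pow(C, -1) = Pow(Rational(-3816453384716, 28334325), -1) = Rational(-28334325, 3816453384716)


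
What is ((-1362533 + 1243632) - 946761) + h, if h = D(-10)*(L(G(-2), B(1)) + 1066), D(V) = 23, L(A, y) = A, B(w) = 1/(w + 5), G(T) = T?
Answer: -1041190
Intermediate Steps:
B(w) = 1/(5 + w)
h = 24472 (h = 23*(-2 + 1066) = 23*1064 = 24472)
((-1362533 + 1243632) - 946761) + h = ((-1362533 + 1243632) - 946761) + 24472 = (-118901 - 946761) + 24472 = -1065662 + 24472 = -1041190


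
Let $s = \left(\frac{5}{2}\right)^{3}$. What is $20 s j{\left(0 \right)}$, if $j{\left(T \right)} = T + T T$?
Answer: $0$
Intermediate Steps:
$j{\left(T \right)} = T + T^{2}$
$s = \frac{125}{8}$ ($s = \left(5 \cdot \frac{1}{2}\right)^{3} = \left(\frac{5}{2}\right)^{3} = \frac{125}{8} \approx 15.625$)
$20 s j{\left(0 \right)} = 20 \cdot \frac{125}{8} \cdot 0 \left(1 + 0\right) = \frac{625 \cdot 0 \cdot 1}{2} = \frac{625}{2} \cdot 0 = 0$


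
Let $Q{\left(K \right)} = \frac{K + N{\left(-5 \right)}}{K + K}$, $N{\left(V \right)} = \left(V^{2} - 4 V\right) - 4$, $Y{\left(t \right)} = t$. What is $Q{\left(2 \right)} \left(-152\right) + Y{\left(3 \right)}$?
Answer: $-1631$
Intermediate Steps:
$N{\left(V \right)} = -4 + V^{2} - 4 V$
$Q{\left(K \right)} = \frac{41 + K}{2 K}$ ($Q{\left(K \right)} = \frac{K - \left(-16 - 25\right)}{K + K} = \frac{K + \left(-4 + 25 + 20\right)}{2 K} = \left(K + 41\right) \frac{1}{2 K} = \left(41 + K\right) \frac{1}{2 K} = \frac{41 + K}{2 K}$)
$Q{\left(2 \right)} \left(-152\right) + Y{\left(3 \right)} = \frac{41 + 2}{2 \cdot 2} \left(-152\right) + 3 = \frac{1}{2} \cdot \frac{1}{2} \cdot 43 \left(-152\right) + 3 = \frac{43}{4} \left(-152\right) + 3 = -1634 + 3 = -1631$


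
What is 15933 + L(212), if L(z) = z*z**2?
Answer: 9544061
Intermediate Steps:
L(z) = z**3
15933 + L(212) = 15933 + 212**3 = 15933 + 9528128 = 9544061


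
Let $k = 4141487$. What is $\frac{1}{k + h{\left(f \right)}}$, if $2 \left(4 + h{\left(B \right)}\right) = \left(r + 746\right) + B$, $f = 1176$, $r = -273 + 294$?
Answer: $\frac{2}{8284909} \approx 2.414 \cdot 10^{-7}$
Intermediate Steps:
$r = 21$
$h{\left(B \right)} = \frac{759}{2} + \frac{B}{2}$ ($h{\left(B \right)} = -4 + \frac{\left(21 + 746\right) + B}{2} = -4 + \frac{767 + B}{2} = -4 + \left(\frac{767}{2} + \frac{B}{2}\right) = \frac{759}{2} + \frac{B}{2}$)
$\frac{1}{k + h{\left(f \right)}} = \frac{1}{4141487 + \left(\frac{759}{2} + \frac{1}{2} \cdot 1176\right)} = \frac{1}{4141487 + \left(\frac{759}{2} + 588\right)} = \frac{1}{4141487 + \frac{1935}{2}} = \frac{1}{\frac{8284909}{2}} = \frac{2}{8284909}$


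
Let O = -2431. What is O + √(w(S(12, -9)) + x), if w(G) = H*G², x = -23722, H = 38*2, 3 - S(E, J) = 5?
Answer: -2431 + 3*I*√2602 ≈ -2431.0 + 153.03*I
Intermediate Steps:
S(E, J) = -2 (S(E, J) = 3 - 1*5 = 3 - 5 = -2)
H = 76
w(G) = 76*G²
O + √(w(S(12, -9)) + x) = -2431 + √(76*(-2)² - 23722) = -2431 + √(76*4 - 23722) = -2431 + √(304 - 23722) = -2431 + √(-23418) = -2431 + 3*I*√2602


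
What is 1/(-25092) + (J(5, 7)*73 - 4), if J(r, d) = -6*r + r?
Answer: -45893269/25092 ≈ -1829.0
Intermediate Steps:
J(r, d) = -5*r
1/(-25092) + (J(5, 7)*73 - 4) = 1/(-25092) + (-5*5*73 - 4) = -1/25092 + (-25*73 - 4) = -1/25092 + (-1825 - 4) = -1/25092 - 1829 = -45893269/25092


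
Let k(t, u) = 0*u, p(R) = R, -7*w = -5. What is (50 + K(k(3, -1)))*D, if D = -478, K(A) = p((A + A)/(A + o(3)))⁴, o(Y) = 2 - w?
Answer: -23900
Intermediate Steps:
w = 5/7 (w = -⅐*(-5) = 5/7 ≈ 0.71429)
o(Y) = 9/7 (o(Y) = 2 - 1*5/7 = 2 - 5/7 = 9/7)
k(t, u) = 0
K(A) = 16*A⁴/(9/7 + A)⁴ (K(A) = ((A + A)/(A + 9/7))⁴ = ((2*A)/(9/7 + A))⁴ = (2*A/(9/7 + A))⁴ = 16*A⁴/(9/7 + A)⁴)
(50 + K(k(3, -1)))*D = (50 + 38416*0⁴/(9 + 7*0)⁴)*(-478) = (50 + 38416*0/(9 + 0)⁴)*(-478) = (50 + 38416*0/9⁴)*(-478) = (50 + 38416*0*(1/6561))*(-478) = (50 + 0)*(-478) = 50*(-478) = -23900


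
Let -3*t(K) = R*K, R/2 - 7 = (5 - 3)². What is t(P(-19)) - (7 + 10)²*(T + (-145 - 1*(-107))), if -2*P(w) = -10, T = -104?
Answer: 123004/3 ≈ 41001.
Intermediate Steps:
R = 22 (R = 14 + 2*(5 - 3)² = 14 + 2*2² = 14 + 2*4 = 14 + 8 = 22)
P(w) = 5 (P(w) = -½*(-10) = 5)
t(K) = -22*K/3
t(P(-19)) - (7 + 10)²*(T + (-145 - 1*(-107))) = -22/3*5 - (7 + 10)²*(-104 + (-145 - 1*(-107))) = -110/3 - 17²*(-104 + (-145 + 107)) = -110/3 - 289*(-104 - 38) = -110/3 - 289*(-142) = -110/3 - 1*(-41038) = -110/3 + 41038 = 123004/3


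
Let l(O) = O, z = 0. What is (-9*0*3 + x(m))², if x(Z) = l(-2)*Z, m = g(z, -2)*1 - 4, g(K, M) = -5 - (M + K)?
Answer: 196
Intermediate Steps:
g(K, M) = -5 - K - M (g(K, M) = -5 - (K + M) = -5 + (-K - M) = -5 - K - M)
m = -7 (m = (-5 - 1*0 - 1*(-2))*1 - 4 = (-5 + 0 + 2)*1 - 4 = -3*1 - 4 = -3 - 4 = -7)
x(Z) = -2*Z
(-9*0*3 + x(m))² = (-9*0*3 - 2*(-7))² = (0*3 + 14)² = (0 + 14)² = 14² = 196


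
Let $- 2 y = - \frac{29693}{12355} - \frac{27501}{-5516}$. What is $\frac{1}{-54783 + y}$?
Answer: $- \frac{19471480}{1066731230021} \approx -1.8253 \cdot 10^{-5}$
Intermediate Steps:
$y = - \frac{25141181}{19471480}$ ($y = - \frac{- \frac{29693}{12355} - \frac{27501}{-5516}}{2} = - \frac{\left(-29693\right) \frac{1}{12355} - - \frac{27501}{5516}}{2} = - \frac{- \frac{29693}{12355} + \frac{27501}{5516}}{2} = \left(- \frac{1}{2}\right) \frac{25141181}{9735740} = - \frac{25141181}{19471480} \approx -1.2912$)
$\frac{1}{-54783 + y} = \frac{1}{-54783 - \frac{25141181}{19471480}} = \frac{1}{- \frac{1066731230021}{19471480}} = - \frac{19471480}{1066731230021}$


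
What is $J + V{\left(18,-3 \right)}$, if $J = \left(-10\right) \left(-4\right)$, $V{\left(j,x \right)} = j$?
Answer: $58$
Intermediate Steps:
$J = 40$
$J + V{\left(18,-3 \right)} = 40 + 18 = 58$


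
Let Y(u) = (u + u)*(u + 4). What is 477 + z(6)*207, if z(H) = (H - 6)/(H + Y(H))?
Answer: 477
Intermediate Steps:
Y(u) = 2*u*(4 + u) (Y(u) = (2*u)*(4 + u) = 2*u*(4 + u))
z(H) = (-6 + H)/(H + 2*H*(4 + H)) (z(H) = (H - 6)/(H + 2*H*(4 + H)) = (-6 + H)/(H + 2*H*(4 + H)))
477 + z(6)*207 = 477 + ((-6 + 6)/(6*(9 + 2*6)))*207 = 477 + ((⅙)*0/(9 + 12))*207 = 477 + ((⅙)*0/21)*207 = 477 + ((⅙)*(1/21)*0)*207 = 477 + 0*207 = 477 + 0 = 477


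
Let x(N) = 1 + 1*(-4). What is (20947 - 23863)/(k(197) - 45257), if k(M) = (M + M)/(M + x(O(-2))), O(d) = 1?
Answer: 7857/121937 ≈ 0.064435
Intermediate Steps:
x(N) = -3 (x(N) = 1 - 4 = -3)
k(M) = 2*M/(-3 + M) (k(M) = (M + M)/(M - 3) = (2*M)/(-3 + M) = 2*M/(-3 + M))
(20947 - 23863)/(k(197) - 45257) = (20947 - 23863)/(2*197/(-3 + 197) - 45257) = -2916/(2*197/194 - 45257) = -2916/(2*197*(1/194) - 45257) = -2916/(197/97 - 45257) = -2916/(-4389732/97) = -2916*(-97/4389732) = 7857/121937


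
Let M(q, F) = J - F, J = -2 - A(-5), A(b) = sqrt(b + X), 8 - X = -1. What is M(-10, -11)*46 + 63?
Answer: 385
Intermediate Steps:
X = 9 (X = 8 - 1*(-1) = 8 + 1 = 9)
A(b) = sqrt(9 + b) (A(b) = sqrt(b + 9) = sqrt(9 + b))
J = -4 (J = -2 - sqrt(9 - 5) = -2 - sqrt(4) = -2 - 1*2 = -2 - 2 = -4)
M(q, F) = -4 - F
M(-10, -11)*46 + 63 = (-4 - 1*(-11))*46 + 63 = (-4 + 11)*46 + 63 = 7*46 + 63 = 322 + 63 = 385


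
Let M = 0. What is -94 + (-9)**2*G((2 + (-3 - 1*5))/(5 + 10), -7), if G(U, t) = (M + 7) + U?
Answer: 2203/5 ≈ 440.60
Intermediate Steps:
G(U, t) = 7 + U (G(U, t) = (0 + 7) + U = 7 + U)
-94 + (-9)**2*G((2 + (-3 - 1*5))/(5 + 10), -7) = -94 + (-9)**2*(7 + (2 + (-3 - 1*5))/(5 + 10)) = -94 + 81*(7 + (2 + (-3 - 5))/15) = -94 + 81*(7 + (2 - 8)*(1/15)) = -94 + 81*(7 - 6*1/15) = -94 + 81*(7 - 2/5) = -94 + 81*(33/5) = -94 + 2673/5 = 2203/5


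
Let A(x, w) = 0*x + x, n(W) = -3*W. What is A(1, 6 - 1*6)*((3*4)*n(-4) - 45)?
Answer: 99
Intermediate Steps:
A(x, w) = x (A(x, w) = 0 + x = x)
A(1, 6 - 1*6)*((3*4)*n(-4) - 45) = 1*((3*4)*(-3*(-4)) - 45) = 1*(12*12 - 45) = 1*(144 - 45) = 1*99 = 99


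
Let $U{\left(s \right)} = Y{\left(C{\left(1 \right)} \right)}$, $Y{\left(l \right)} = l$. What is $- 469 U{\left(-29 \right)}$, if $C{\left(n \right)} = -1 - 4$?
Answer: $2345$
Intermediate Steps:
$C{\left(n \right)} = -5$ ($C{\left(n \right)} = -1 - 4 = -5$)
$U{\left(s \right)} = -5$
$- 469 U{\left(-29 \right)} = \left(-469\right) \left(-5\right) = 2345$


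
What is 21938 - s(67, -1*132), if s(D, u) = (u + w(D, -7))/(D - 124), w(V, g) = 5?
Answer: 1250339/57 ≈ 21936.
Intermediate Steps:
s(D, u) = (5 + u)/(-124 + D) (s(D, u) = (u + 5)/(D - 124) = (5 + u)/(-124 + D))
21938 - s(67, -1*132) = 21938 - (5 - 1*132)/(-124 + 67) = 21938 - (5 - 132)/(-57) = 21938 - (-1)*(-127)/57 = 21938 - 1*127/57 = 21938 - 127/57 = 1250339/57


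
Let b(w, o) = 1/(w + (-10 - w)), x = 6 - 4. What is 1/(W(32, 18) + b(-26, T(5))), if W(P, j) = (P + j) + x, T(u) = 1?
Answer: 10/519 ≈ 0.019268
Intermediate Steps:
x = 2
W(P, j) = 2 + P + j (W(P, j) = (P + j) + 2 = 2 + P + j)
b(w, o) = -⅒ (b(w, o) = 1/(-10) = -⅒)
1/(W(32, 18) + b(-26, T(5))) = 1/((2 + 32 + 18) - ⅒) = 1/(52 - ⅒) = 1/(519/10) = 10/519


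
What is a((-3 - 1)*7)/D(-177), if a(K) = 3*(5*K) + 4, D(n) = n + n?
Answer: 208/177 ≈ 1.1751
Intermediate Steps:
D(n) = 2*n
a(K) = 4 + 15*K (a(K) = 15*K + 4 = 4 + 15*K)
a((-3 - 1)*7)/D(-177) = (4 + 15*((-3 - 1)*7))/((2*(-177))) = (4 + 15*(-4*7))/(-354) = (4 + 15*(-28))*(-1/354) = (4 - 420)*(-1/354) = -416*(-1/354) = 208/177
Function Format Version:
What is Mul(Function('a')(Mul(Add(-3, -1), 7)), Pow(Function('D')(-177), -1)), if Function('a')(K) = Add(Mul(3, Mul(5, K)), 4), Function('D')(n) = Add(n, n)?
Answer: Rational(208, 177) ≈ 1.1751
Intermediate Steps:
Function('D')(n) = Mul(2, n)
Function('a')(K) = Add(4, Mul(15, K)) (Function('a')(K) = Add(Mul(15, K), 4) = Add(4, Mul(15, K)))
Mul(Function('a')(Mul(Add(-3, -1), 7)), Pow(Function('D')(-177), -1)) = Mul(Add(4, Mul(15, Mul(Add(-3, -1), 7))), Pow(Mul(2, -177), -1)) = Mul(Add(4, Mul(15, Mul(-4, 7))), Pow(-354, -1)) = Mul(Add(4, Mul(15, -28)), Rational(-1, 354)) = Mul(Add(4, -420), Rational(-1, 354)) = Mul(-416, Rational(-1, 354)) = Rational(208, 177)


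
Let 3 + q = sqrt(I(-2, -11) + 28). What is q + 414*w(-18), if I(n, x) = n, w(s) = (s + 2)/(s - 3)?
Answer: 2187/7 + sqrt(26) ≈ 317.53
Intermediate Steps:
w(s) = (2 + s)/(-3 + s)
q = -3 + sqrt(26) (q = -3 + sqrt(-2 + 28) = -3 + sqrt(26) ≈ 2.0990)
q + 414*w(-18) = (-3 + sqrt(26)) + 414*((2 - 18)/(-3 - 18)) = (-3 + sqrt(26)) + 414*(-16/(-21)) = (-3 + sqrt(26)) + 414*(-1/21*(-16)) = (-3 + sqrt(26)) + 414*(16/21) = (-3 + sqrt(26)) + 2208/7 = 2187/7 + sqrt(26)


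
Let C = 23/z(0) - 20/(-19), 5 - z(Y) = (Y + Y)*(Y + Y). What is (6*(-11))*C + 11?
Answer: -34397/95 ≈ -362.07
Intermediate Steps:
z(Y) = 5 - 4*Y**2 (z(Y) = 5 - (Y + Y)*(Y + Y) = 5 - 2*Y*2*Y = 5 - 4*Y**2)
C = 537/95 (C = 23/(5 - 4*0**2) - 20/(-19) = 23/(5 - 4*0) - 20*(-1/19) = 23/(5 + 0) + 20/19 = 23/5 + 20/19 = 537/95 ≈ 5.6526)
(6*(-11))*C + 11 = (6*(-11))*(537/95) + 11 = -66*537/95 + 11 = -35442/95 + 11 = -34397/95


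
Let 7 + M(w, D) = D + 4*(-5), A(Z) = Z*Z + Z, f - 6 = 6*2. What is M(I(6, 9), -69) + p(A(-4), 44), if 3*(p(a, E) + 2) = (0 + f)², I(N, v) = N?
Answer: 10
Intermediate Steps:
f = 18 (f = 6 + 6*2 = 6 + 12 = 18)
A(Z) = Z + Z² (A(Z) = Z² + Z = Z + Z²)
p(a, E) = 106 (p(a, E) = -2 + (0 + 18)²/3 = -2 + (⅓)*18² = -2 + (⅓)*324 = -2 + 108 = 106)
M(w, D) = -27 + D (M(w, D) = -7 + (D + 4*(-5)) = -7 + (D - 20) = -7 + (-20 + D) = -27 + D)
M(I(6, 9), -69) + p(A(-4), 44) = (-27 - 69) + 106 = -96 + 106 = 10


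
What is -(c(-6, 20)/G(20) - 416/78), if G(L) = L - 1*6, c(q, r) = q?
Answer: 121/21 ≈ 5.7619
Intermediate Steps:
G(L) = -6 + L (G(L) = L - 6 = -6 + L)
-(c(-6, 20)/G(20) - 416/78) = -(-6/(-6 + 20) - 416/78) = -(-6/14 - 416*1/78) = -(-6*1/14 - 16/3) = -(-3/7 - 16/3) = -1*(-121/21) = 121/21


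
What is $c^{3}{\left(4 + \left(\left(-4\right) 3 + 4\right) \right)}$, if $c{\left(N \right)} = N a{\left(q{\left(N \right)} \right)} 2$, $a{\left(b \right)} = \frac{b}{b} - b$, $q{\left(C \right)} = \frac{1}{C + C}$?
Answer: $-729$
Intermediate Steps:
$q{\left(C \right)} = \frac{1}{2 C}$
$a{\left(b \right)} = 1 - b$
$c{\left(N \right)} = 2 N \left(1 - \frac{1}{2 N}\right)$ ($c{\left(N \right)} = N \left(1 - \frac{1}{2 N}\right) 2 = 2 N \left(1 - \frac{1}{2 N}\right)$)
$c^{3}{\left(4 + \left(\left(-4\right) 3 + 4\right) \right)} = \left(-1 + 2 \left(4 + \left(\left(-4\right) 3 + 4\right)\right)\right)^{3} = \left(-1 + 2 \left(4 + \left(-12 + 4\right)\right)\right)^{3} = \left(-1 + 2 \left(4 - 8\right)\right)^{3} = \left(-1 + 2 \left(-4\right)\right)^{3} = \left(-1 - 8\right)^{3} = \left(-9\right)^{3} = -729$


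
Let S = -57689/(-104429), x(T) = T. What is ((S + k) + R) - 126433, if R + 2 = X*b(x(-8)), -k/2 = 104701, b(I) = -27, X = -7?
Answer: -35051327303/104429 ≈ -3.3565e+5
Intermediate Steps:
k = -209402 (k = -2*104701 = -209402)
S = 57689/104429 (S = -57689*(-1/104429) = 57689/104429 ≈ 0.55242)
R = 187 (R = -2 - 7*(-27) = -2 + 189 = 187)
((S + k) + R) - 126433 = ((57689/104429 - 209402) + 187) - 126433 = (-21867583769/104429 + 187) - 126433 = -21848055546/104429 - 126433 = -35051327303/104429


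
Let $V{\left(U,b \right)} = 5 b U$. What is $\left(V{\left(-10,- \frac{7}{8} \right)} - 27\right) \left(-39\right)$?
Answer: $- \frac{2613}{4} \approx -653.25$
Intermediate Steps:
$V{\left(U,b \right)} = 5 U b$
$\left(V{\left(-10,- \frac{7}{8} \right)} - 27\right) \left(-39\right) = \left(5 \left(-10\right) \left(- \frac{7}{8}\right) - 27\right) \left(-39\right) = \left(\frac{175}{4} - 27\right) \left(-39\right) = \frac{67}{4} \left(-39\right) = - \frac{2613}{4}$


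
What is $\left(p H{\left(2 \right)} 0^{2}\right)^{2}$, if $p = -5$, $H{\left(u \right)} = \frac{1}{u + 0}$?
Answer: $0$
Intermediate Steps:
$H{\left(u \right)} = \frac{1}{u}$
$\left(p H{\left(2 \right)} 0^{2}\right)^{2} = \left(- \frac{5}{2} \cdot 0^{2}\right)^{2} = \left(\left(-5\right) \frac{1}{2} \cdot 0\right)^{2} = \left(\left(- \frac{5}{2}\right) 0\right)^{2} = 0^{2} = 0$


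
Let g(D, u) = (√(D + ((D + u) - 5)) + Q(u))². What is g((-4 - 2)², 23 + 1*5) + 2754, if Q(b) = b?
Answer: 3633 + 56*√95 ≈ 4178.8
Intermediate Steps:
g(D, u) = (u + √(-5 + u + 2*D))² (g(D, u) = (√(D + ((D + u) - 5)) + u)² = (√(D + (-5 + D + u)) + u)² = (√(-5 + u + 2*D) + u)² = (u + √(-5 + u + 2*D))²)
g((-4 - 2)², 23 + 1*5) + 2754 = ((23 + 1*5) + √(-5 + (23 + 1*5) + 2*(-4 - 2)²))² + 2754 = ((23 + 5) + √(-5 + (23 + 5) + 2*(-6)²))² + 2754 = (28 + √(-5 + 28 + 2*36))² + 2754 = (28 + √(-5 + 28 + 72))² + 2754 = (28 + √95)² + 2754 = 2754 + (28 + √95)²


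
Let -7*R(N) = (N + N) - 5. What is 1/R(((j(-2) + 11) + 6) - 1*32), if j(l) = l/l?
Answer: 7/33 ≈ 0.21212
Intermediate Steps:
j(l) = 1
R(N) = 5/7 - 2*N/7 (R(N) = -((N + N) - 5)/7 = -(2*N - 5)/7 = -(-5 + 2*N)/7 = 5/7 - 2*N/7)
1/R(((j(-2) + 11) + 6) - 1*32) = 1/(5/7 - 2*(((1 + 11) + 6) - 1*32)/7) = 1/(5/7 - 2*((12 + 6) - 32)/7) = 1/(5/7 - 2*(18 - 32)/7) = 1/(5/7 - 2/7*(-14)) = 1/(5/7 + 4) = 1/(33/7) = 7/33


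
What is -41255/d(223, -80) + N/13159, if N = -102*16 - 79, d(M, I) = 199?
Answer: -543215034/2618641 ≈ -207.44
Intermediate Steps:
N = -1711 (N = -1632 - 79 = -1711)
-41255/d(223, -80) + N/13159 = -41255/199 - 1711/13159 = -543215034/2618641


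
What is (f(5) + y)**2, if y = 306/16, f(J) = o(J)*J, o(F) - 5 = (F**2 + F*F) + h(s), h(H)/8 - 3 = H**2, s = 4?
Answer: 71115489/64 ≈ 1.1112e+6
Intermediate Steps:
h(H) = 24 + 8*H**2
o(F) = 157 + 2*F**2 (o(F) = 5 + ((F**2 + F*F) + (24 + 8*4**2)) = 5 + ((F**2 + F**2) + (24 + 8*16)) = 5 + (2*F**2 + (24 + 128)) = 5 + (2*F**2 + 152) = 5 + (152 + 2*F**2) = 157 + 2*F**2)
f(J) = J*(157 + 2*J**2) (f(J) = (157 + 2*J**2)*J = J*(157 + 2*J**2))
y = 153/8 (y = 306*(1/16) = 153/8 ≈ 19.125)
(f(5) + y)**2 = (5*(157 + 2*5**2) + 153/8)**2 = (5*(157 + 2*25) + 153/8)**2 = (5*(157 + 50) + 153/8)**2 = (5*207 + 153/8)**2 = (1035 + 153/8)**2 = (8433/8)**2 = 71115489/64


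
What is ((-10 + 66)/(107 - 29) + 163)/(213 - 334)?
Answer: -6385/4719 ≈ -1.3530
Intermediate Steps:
((-10 + 66)/(107 - 29) + 163)/(213 - 334) = (56/78 + 163)/(-121) = (56*(1/78) + 163)*(-1/121) = (28/39 + 163)*(-1/121) = (6385/39)*(-1/121) = -6385/4719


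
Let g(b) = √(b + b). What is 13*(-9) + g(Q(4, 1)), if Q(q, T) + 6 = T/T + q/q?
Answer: -117 + 2*I*√2 ≈ -117.0 + 2.8284*I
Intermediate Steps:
Q(q, T) = -4 (Q(q, T) = -6 + (T/T + q/q) = -6 + (1 + 1) = -6 + 2 = -4)
g(b) = √2*√b (g(b) = √(2*b) = √2*√b)
13*(-9) + g(Q(4, 1)) = 13*(-9) + √2*√(-4) = -117 + √2*(2*I) = -117 + 2*I*√2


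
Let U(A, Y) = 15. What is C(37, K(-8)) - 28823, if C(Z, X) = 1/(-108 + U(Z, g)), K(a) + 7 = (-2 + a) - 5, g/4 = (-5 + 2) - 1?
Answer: -2680540/93 ≈ -28823.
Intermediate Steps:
g = -16 (g = 4*((-5 + 2) - 1) = 4*(-3 - 1) = 4*(-4) = -16)
K(a) = -14 + a (K(a) = -7 + ((-2 + a) - 5) = -7 + (-7 + a) = -14 + a)
C(Z, X) = -1/93 (C(Z, X) = 1/(-108 + 15) = 1/(-93) = -1/93)
C(37, K(-8)) - 28823 = -1/93 - 28823 = -2680540/93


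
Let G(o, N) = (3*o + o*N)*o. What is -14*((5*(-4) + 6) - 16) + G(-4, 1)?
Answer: 484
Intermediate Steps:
G(o, N) = o*(3*o + N*o) (G(o, N) = (3*o + N*o)*o = o*(3*o + N*o))
-14*((5*(-4) + 6) - 16) + G(-4, 1) = -14*((5*(-4) + 6) - 16) + (-4)²*(3 + 1) = -14*((-20 + 6) - 16) + 16*4 = -14*(-14 - 16) + 64 = -14*(-30) + 64 = 420 + 64 = 484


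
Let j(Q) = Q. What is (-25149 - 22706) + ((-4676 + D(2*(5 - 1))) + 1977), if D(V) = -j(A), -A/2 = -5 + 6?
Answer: -50552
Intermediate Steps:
A = -2 (A = -2*(-5 + 6) = -2*1 = -2)
D(V) = 2 (D(V) = -1*(-2) = 2)
(-25149 - 22706) + ((-4676 + D(2*(5 - 1))) + 1977) = (-25149 - 22706) + ((-4676 + 2) + 1977) = -47855 + (-4674 + 1977) = -47855 - 2697 = -50552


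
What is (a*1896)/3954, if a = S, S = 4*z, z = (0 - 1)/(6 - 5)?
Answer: -1264/659 ≈ -1.9181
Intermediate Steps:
z = -1 (z = -1/1 = -1*1 = -1)
S = -4 (S = 4*(-1) = -4)
a = -4
(a*1896)/3954 = -4*1896/3954 = -7584*1/3954 = -1264/659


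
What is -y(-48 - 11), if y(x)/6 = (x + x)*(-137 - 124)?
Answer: -184788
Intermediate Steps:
y(x) = -3132*x (y(x) = 6*((x + x)*(-137 - 124)) = 6*((2*x)*(-261)) = 6*(-522*x) = -3132*x)
-y(-48 - 11) = -(-3132)*(-48 - 11) = -(-3132)*(-59) = -1*184788 = -184788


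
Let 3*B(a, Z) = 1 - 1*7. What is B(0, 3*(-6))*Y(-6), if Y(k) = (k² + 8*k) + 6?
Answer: 12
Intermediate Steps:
Y(k) = 6 + k² + 8*k
B(a, Z) = -2 (B(a, Z) = (1 - 1*7)/3 = (1 - 7)/3 = (⅓)*(-6) = -2)
B(0, 3*(-6))*Y(-6) = -2*(6 + (-6)² + 8*(-6)) = -2*(6 + 36 - 48) = -2*(-6) = 12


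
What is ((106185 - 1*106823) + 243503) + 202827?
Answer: 445692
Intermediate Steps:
((106185 - 1*106823) + 243503) + 202827 = ((106185 - 106823) + 243503) + 202827 = (-638 + 243503) + 202827 = 242865 + 202827 = 445692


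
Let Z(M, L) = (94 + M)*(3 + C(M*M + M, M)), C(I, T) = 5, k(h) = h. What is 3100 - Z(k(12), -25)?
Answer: 2252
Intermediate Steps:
Z(M, L) = 752 + 8*M (Z(M, L) = (94 + M)*(3 + 5) = (94 + M)*8 = 752 + 8*M)
3100 - Z(k(12), -25) = 3100 - (752 + 8*12) = 3100 - (752 + 96) = 3100 - 1*848 = 3100 - 848 = 2252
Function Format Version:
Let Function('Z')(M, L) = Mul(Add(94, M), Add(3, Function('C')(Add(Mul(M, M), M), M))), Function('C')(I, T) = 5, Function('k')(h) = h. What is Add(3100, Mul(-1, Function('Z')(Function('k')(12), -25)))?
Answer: 2252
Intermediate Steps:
Function('Z')(M, L) = Add(752, Mul(8, M)) (Function('Z')(M, L) = Mul(Add(94, M), Add(3, 5)) = Mul(Add(94, M), 8) = Add(752, Mul(8, M)))
Add(3100, Mul(-1, Function('Z')(Function('k')(12), -25))) = Add(3100, Mul(-1, Add(752, Mul(8, 12)))) = Add(3100, Mul(-1, Add(752, 96))) = Add(3100, Mul(-1, 848)) = Add(3100, -848) = 2252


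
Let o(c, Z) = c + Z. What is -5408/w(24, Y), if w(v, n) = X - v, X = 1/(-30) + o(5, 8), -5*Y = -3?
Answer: 162240/331 ≈ 490.15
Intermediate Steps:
Y = ⅗ (Y = -⅕*(-3) = ⅗ ≈ 0.60000)
o(c, Z) = Z + c
X = 389/30 (X = 1/(-30) + (8 + 5) = -1/30 + 13 = 389/30 ≈ 12.967)
w(v, n) = 389/30 - v
-5408/w(24, Y) = -5408/(389/30 - 1*24) = -5408/(389/30 - 24) = -5408/(-331/30) = -5408*(-30/331) = 162240/331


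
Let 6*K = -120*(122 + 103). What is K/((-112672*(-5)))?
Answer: -225/28168 ≈ -0.0079878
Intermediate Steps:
K = -4500 (K = (-120*(122 + 103))/6 = (-120*225)/6 = (⅙)*(-27000) = -4500)
K/((-112672*(-5))) = -4500/((-112672*(-5))) = -4500/563360 = -4500*1/563360 = -225/28168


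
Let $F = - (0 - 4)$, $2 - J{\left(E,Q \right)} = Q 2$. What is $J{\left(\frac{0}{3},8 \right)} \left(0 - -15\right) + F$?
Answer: $-206$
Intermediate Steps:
$J{\left(E,Q \right)} = 2 - 2 Q$ ($J{\left(E,Q \right)} = 2 - Q 2 = 2 - 2 Q$)
$F = 4$ ($F = \left(-1\right) \left(-4\right) = 4$)
$J{\left(\frac{0}{3},8 \right)} \left(0 - -15\right) + F = \left(2 - 16\right) \left(0 - -15\right) + 4 = \left(2 - 16\right) \left(0 + 15\right) + 4 = \left(-14\right) 15 + 4 = -210 + 4 = -206$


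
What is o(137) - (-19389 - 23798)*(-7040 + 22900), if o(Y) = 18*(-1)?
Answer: 684945802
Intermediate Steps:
o(Y) = -18
o(137) - (-19389 - 23798)*(-7040 + 22900) = -18 - (-19389 - 23798)*(-7040 + 22900) = -18 - (-43187)*15860 = -18 - 1*(-684945820) = -18 + 684945820 = 684945802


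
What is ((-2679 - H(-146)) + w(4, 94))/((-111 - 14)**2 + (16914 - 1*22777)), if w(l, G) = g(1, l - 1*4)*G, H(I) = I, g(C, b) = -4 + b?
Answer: -2909/9762 ≈ -0.29799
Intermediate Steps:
w(l, G) = G*(-8 + l) (w(l, G) = (-4 + (l - 1*4))*G = (-4 + (l - 4))*G = (-4 + (-4 + l))*G = (-8 + l)*G = G*(-8 + l))
((-2679 - H(-146)) + w(4, 94))/((-111 - 14)**2 + (16914 - 1*22777)) = ((-2679 - 1*(-146)) + 94*(-8 + 4))/((-111 - 14)**2 + (16914 - 1*22777)) = ((-2679 + 146) + 94*(-4))/((-125)**2 + (16914 - 22777)) = (-2533 - 376)/(15625 - 5863) = -2909/9762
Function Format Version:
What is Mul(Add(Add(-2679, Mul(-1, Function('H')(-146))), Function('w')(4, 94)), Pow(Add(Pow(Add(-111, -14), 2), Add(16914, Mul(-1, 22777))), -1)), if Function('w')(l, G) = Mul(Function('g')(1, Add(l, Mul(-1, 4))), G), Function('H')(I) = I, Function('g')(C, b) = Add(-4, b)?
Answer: Rational(-2909, 9762) ≈ -0.29799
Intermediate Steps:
Function('w')(l, G) = Mul(G, Add(-8, l)) (Function('w')(l, G) = Mul(Add(-4, Add(l, Mul(-1, 4))), G) = Mul(Add(-4, Add(l, -4)), G) = Mul(Add(-4, Add(-4, l)), G) = Mul(Add(-8, l), G) = Mul(G, Add(-8, l)))
Mul(Add(Add(-2679, Mul(-1, Function('H')(-146))), Function('w')(4, 94)), Pow(Add(Pow(Add(-111, -14), 2), Add(16914, Mul(-1, 22777))), -1)) = Mul(Add(Add(-2679, Mul(-1, -146)), Mul(94, Add(-8, 4))), Pow(Add(Pow(Add(-111, -14), 2), Add(16914, Mul(-1, 22777))), -1)) = Mul(Add(Add(-2679, 146), Mul(94, -4)), Pow(Add(Pow(-125, 2), Add(16914, -22777)), -1)) = Mul(Add(-2533, -376), Pow(Add(15625, -5863), -1)) = Mul(-2909, Pow(9762, -1)) = Mul(-2909, Rational(1, 9762)) = Rational(-2909, 9762)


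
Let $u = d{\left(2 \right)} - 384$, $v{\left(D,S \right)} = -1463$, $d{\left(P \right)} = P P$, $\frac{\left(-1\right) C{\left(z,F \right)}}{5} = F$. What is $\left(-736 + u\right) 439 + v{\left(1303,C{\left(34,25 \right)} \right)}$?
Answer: $-491387$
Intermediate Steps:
$C{\left(z,F \right)} = - 5 F$
$d{\left(P \right)} = P^{2}$
$u = -380$ ($u = 2^{2} - 384 = 4 - 384 = -380$)
$\left(-736 + u\right) 439 + v{\left(1303,C{\left(34,25 \right)} \right)} = \left(-736 - 380\right) 439 - 1463 = \left(-1116\right) 439 - 1463 = -489924 - 1463 = -491387$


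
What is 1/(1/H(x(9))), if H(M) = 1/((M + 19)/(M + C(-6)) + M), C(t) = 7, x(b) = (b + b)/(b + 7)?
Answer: 520/1873 ≈ 0.27763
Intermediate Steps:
x(b) = 2*b/(7 + b) (x(b) = (2*b)/(7 + b) = 2*b/(7 + b))
H(M) = 1/(M + (19 + M)/(7 + M)) (H(M) = 1/((M + 19)/(M + 7) + M) = 1/((19 + M)/(7 + M) + M) = 1/(M + (19 + M)/(7 + M)))
1/(1/H(x(9))) = 1/(1/((7 + 2*9/(7 + 9))/(19 + (2*9/(7 + 9))² + 8*(2*9/(7 + 9))))) = 1/(1/((7 + 2*9/16)/(19 + (2*9/16)² + 8*(2*9/16)))) = 1/(1/((7 + 2*9*(1/16))/(19 + (2*9*(1/16))² + 8*(2*9*(1/16))))) = 1/(1/((7 + 9/8)/(19 + (9/8)² + 8*(9/8)))) = 1/(1/((65/8)/(19 + 81/64 + 9))) = 1/(1/((65/8)/(1873/64))) = 1/(1/((64/1873)*(65/8))) = 1/(1/(520/1873)) = 1/(1873/520) = 520/1873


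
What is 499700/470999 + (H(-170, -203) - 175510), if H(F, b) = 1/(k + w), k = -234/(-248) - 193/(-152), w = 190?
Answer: -74870010920768822/426588033291 ≈ -1.7551e+5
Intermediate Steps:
k = 10429/4712 (k = -234*(-1/248) - 193*(-1/152) = 117/124 + 193/152 = 10429/4712 ≈ 2.2133)
H(F, b) = 4712/905709 (H(F, b) = 1/(10429/4712 + 190) = 1/(905709/4712) = 4712/905709)
499700/470999 + (H(-170, -203) - 175510) = 499700/470999 + (4712/905709 - 175510) = 499700*(1/470999) - 158960981878/905709 = 499700/470999 - 158960981878/905709 = -74870010920768822/426588033291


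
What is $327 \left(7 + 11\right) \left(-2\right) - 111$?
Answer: $-11883$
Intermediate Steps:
$327 \left(7 + 11\right) \left(-2\right) - 111 = 327 \cdot 18 \left(-2\right) - 111 = 327 \left(-36\right) - 111 = -11772 - 111 = -11883$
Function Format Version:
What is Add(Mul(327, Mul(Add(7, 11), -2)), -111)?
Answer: -11883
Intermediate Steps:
Add(Mul(327, Mul(Add(7, 11), -2)), -111) = Add(Mul(327, Mul(18, -2)), -111) = Add(Mul(327, -36), -111) = Add(-11772, -111) = -11883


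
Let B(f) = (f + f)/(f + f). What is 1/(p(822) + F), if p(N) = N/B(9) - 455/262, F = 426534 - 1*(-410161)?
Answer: 262/219428999 ≈ 1.1940e-6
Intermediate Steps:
F = 836695 (F = 426534 + 410161 = 836695)
B(f) = 1 (B(f) = (2*f)/((2*f)) = (2*f)*(1/(2*f)) = 1)
p(N) = -455/262 + N (p(N) = N/1 - 455/262 = N*1 - 455*1/262 = N - 455/262 = -455/262 + N)
1/(p(822) + F) = 1/((-455/262 + 822) + 836695) = 1/(214909/262 + 836695) = 1/(219428999/262) = 262/219428999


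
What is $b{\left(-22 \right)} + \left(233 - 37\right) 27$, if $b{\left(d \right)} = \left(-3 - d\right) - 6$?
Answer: $5305$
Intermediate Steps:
$b{\left(d \right)} = -9 - d$ ($b{\left(d \right)} = \left(-3 - d\right) - 6 = -9 - d$)
$b{\left(-22 \right)} + \left(233 - 37\right) 27 = \left(-9 - -22\right) + \left(233 - 37\right) 27 = \left(-9 + 22\right) + 196 \cdot 27 = 13 + 5292 = 5305$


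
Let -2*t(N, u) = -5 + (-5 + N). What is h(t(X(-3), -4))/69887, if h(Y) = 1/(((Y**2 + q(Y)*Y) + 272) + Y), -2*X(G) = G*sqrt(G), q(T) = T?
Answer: 8*I/(209661*(42*sqrt(3) + 863*I)) ≈ 4.3902e-8 + 3.7007e-9*I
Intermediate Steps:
X(G) = -G**(3/2)/2 (X(G) = -G*sqrt(G)/2 = -G**(3/2)/2)
t(N, u) = 5 - N/2 (t(N, u) = -(-5 + (-5 + N))/2 = -(-10 + N)/2 = 5 - N/2)
h(Y) = 1/(272 + Y + 2*Y**2) (h(Y) = 1/(((Y**2 + Y*Y) + 272) + Y) = 1/(((Y**2 + Y**2) + 272) + Y) = 1/((2*Y**2 + 272) + Y) = 1/((272 + 2*Y**2) + Y) = 1/(272 + Y + 2*Y**2))
h(t(X(-3), -4))/69887 = 1/((272 + (5 - (-1)*(-3)**(3/2)/4) + 2*(5 - (-1)*(-3)**(3/2)/4)**2)*69887) = (1/69887)/(272 + (5 - (-1)*(-3*I*sqrt(3))/4) + 2*(5 - (-1)*(-3*I*sqrt(3))/4)**2) = (1/69887)/(272 + (5 - 3*I*sqrt(3)/4) + 2*(5 - 3*I*sqrt(3)/4)**2) = (1/69887)/(277 + 2*(5 - 3*I*sqrt(3)/4)**2 - 3*I*sqrt(3)/4) = 1/(69887*(277 + 2*(5 - 3*I*sqrt(3)/4)**2 - 3*I*sqrt(3)/4))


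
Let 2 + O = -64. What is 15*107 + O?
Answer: 1539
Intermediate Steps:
O = -66 (O = -2 - 64 = -66)
15*107 + O = 15*107 - 66 = 1605 - 66 = 1539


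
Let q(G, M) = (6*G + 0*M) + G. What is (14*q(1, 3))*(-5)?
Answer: -490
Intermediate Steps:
q(G, M) = 7*G (q(G, M) = (6*G + 0) + G = 6*G + G = 7*G)
(14*q(1, 3))*(-5) = (14*(7*1))*(-5) = (14*7)*(-5) = 98*(-5) = -490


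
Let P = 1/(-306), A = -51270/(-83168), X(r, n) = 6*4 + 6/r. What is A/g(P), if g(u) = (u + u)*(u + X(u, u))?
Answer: 600089715/11528602616 ≈ 0.052052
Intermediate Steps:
X(r, n) = 24 + 6/r
A = 25635/41584 (A = -51270*(-1/83168) = 25635/41584 ≈ 0.61646)
P = -1/306 ≈ -0.0032680
g(u) = 2*u*(24 + u + 6/u) (g(u) = (u + u)*(u + (24 + 6/u)) = (2*u)*(24 + u + 6/u) = 2*u*(24 + u + 6/u))
A/g(P) = 25635/(41584*(12 + 2*(-1/306)² + 48*(-1/306))) = 25635/(41584*(12 + 2*(1/93636) - 8/51)) = 25635/(41584*(12 + 1/46818 - 8/51)) = 25635/(41584*(554473/46818)) = (25635/41584)*(46818/554473) = 600089715/11528602616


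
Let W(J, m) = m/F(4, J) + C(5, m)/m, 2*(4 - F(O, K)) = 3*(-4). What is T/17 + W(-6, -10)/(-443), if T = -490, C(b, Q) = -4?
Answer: -1085299/37655 ≈ -28.822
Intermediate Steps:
F(O, K) = 10 (F(O, K) = 4 - 3*(-4)/2 = 4 - ½*(-12) = 4 + 6 = 10)
W(J, m) = -4/m + m/10 (W(J, m) = m/10 - 4/m = -4/m + m/10)
T/17 + W(-6, -10)/(-443) = -490/17 + (-4/(-10) + (⅒)*(-10))/(-443) = -490*1/17 + (-4*(-⅒) - 1)*(-1/443) = -490/17 + (⅖ - 1)*(-1/443) = -490/17 - ⅗*(-1/443) = -490/17 + 3/2215 = -1085299/37655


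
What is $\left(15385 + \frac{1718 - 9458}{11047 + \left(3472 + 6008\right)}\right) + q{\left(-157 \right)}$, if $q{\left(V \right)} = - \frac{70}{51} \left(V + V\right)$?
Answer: $\frac{16556991365}{1046877} \approx 15816.0$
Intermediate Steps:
$q{\left(V \right)} = - \frac{140 V}{51}$ ($q{\left(V \right)} = \left(-70\right) \frac{1}{51} \cdot 2 V = - \frac{70 \cdot 2 V}{51} = - \frac{140 V}{51}$)
$\left(15385 + \frac{1718 - 9458}{11047 + \left(3472 + 6008\right)}\right) + q{\left(-157 \right)} = \left(15385 + \frac{1718 - 9458}{11047 + \left(3472 + 6008\right)}\right) - - \frac{21980}{51} = \left(15385 - \frac{7740}{11047 + 9480}\right) + \frac{21980}{51} = \left(15385 - \frac{7740}{20527}\right) + \frac{21980}{51} = \frac{315800155}{20527} + \frac{21980}{51} = \frac{16556991365}{1046877}$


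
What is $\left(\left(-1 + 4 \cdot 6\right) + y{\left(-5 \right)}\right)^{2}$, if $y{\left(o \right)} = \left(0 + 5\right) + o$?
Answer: $529$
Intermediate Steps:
$y{\left(o \right)} = 5 + o$
$\left(\left(-1 + 4 \cdot 6\right) + y{\left(-5 \right)}\right)^{2} = \left(\left(-1 + 4 \cdot 6\right) + \left(5 - 5\right)\right)^{2} = \left(\left(-1 + 24\right) + 0\right)^{2} = \left(23 + 0\right)^{2} = 23^{2} = 529$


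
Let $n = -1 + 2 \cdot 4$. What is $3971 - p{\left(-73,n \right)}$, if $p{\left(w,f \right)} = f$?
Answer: $3964$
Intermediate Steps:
$n = 7$ ($n = -1 + 8 = 7$)
$3971 - p{\left(-73,n \right)} = 3971 - 7 = 3964$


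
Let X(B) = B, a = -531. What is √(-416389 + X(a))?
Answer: 2*I*√104230 ≈ 645.69*I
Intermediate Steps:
√(-416389 + X(a)) = √(-416389 - 531) = √(-416920) = 2*I*√104230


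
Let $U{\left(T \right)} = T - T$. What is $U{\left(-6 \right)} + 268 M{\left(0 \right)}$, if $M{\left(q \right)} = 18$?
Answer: $4824$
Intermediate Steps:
$U{\left(T \right)} = 0$
$U{\left(-6 \right)} + 268 M{\left(0 \right)} = 0 + 268 \cdot 18 = 0 + 4824 = 4824$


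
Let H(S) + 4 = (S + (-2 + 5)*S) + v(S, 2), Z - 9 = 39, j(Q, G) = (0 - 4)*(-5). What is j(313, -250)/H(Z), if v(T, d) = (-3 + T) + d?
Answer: 4/47 ≈ 0.085106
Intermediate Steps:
j(Q, G) = 20 (j(Q, G) = -4*(-5) = 20)
Z = 48 (Z = 9 + 39 = 48)
v(T, d) = -3 + T + d
H(S) = -5 + 5*S (H(S) = -4 + ((S + (-2 + 5)*S) + (-3 + S + 2)) = -4 + ((S + 3*S) + (-1 + S)) = -4 + (4*S + (-1 + S)) = -4 + (-1 + 5*S) = -5 + 5*S)
j(313, -250)/H(Z) = 20/(-5 + 5*48) = 20/(-5 + 240) = 20/235 = 20*(1/235) = 4/47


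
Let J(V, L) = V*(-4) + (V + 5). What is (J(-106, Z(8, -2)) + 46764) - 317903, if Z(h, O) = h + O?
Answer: -270816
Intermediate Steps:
Z(h, O) = O + h
J(V, L) = 5 - 3*V (J(V, L) = -4*V + (5 + V) = 5 - 3*V)
(J(-106, Z(8, -2)) + 46764) - 317903 = ((5 - 3*(-106)) + 46764) - 317903 = ((5 + 318) + 46764) - 317903 = (323 + 46764) - 317903 = 47087 - 317903 = -270816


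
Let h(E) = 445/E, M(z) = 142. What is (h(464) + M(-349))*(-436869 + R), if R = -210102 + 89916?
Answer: -36951129315/464 ≈ -7.9636e+7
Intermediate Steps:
R = -120186
(h(464) + M(-349))*(-436869 + R) = (445/464 + 142)*(-436869 - 120186) = (445*(1/464) + 142)*(-557055) = (445/464 + 142)*(-557055) = (66333/464)*(-557055) = -36951129315/464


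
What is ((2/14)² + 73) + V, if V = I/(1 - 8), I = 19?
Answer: 3445/49 ≈ 70.306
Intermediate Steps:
V = -19/7 (V = 19/(1 - 8) = 19/(-7) = 19*(-⅐) = -19/7 ≈ -2.7143)
((2/14)² + 73) + V = ((2/14)² + 73) - 19/7 = ((2*(1/14))² + 73) - 19/7 = ((⅐)² + 73) - 19/7 = (1/49 + 73) - 19/7 = 3578/49 - 19/7 = 3445/49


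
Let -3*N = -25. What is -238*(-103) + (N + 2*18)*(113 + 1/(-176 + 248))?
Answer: 6377245/216 ≈ 29524.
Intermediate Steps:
N = 25/3 (N = -1/3*(-25) = 25/3 ≈ 8.3333)
-238*(-103) + (N + 2*18)*(113 + 1/(-176 + 248)) = -238*(-103) + (25/3 + 2*18)*(113 + 1/(-176 + 248)) = 24514 + (25/3 + 36)*(113 + 1/72) = 24514 + 133*(113 + 1/72)/3 = 24514 + (133/3)*(8137/72) = 24514 + 1082221/216 = 6377245/216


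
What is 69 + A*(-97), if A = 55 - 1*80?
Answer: 2494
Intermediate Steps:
A = -25 (A = 55 - 80 = -25)
69 + A*(-97) = 69 - 25*(-97) = 69 + 2425 = 2494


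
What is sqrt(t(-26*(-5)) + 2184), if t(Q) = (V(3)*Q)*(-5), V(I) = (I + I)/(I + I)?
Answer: sqrt(1534) ≈ 39.166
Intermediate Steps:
V(I) = 1 (V(I) = (2*I)/((2*I)) = (2*I)*(1/(2*I)) = 1)
t(Q) = -5*Q (t(Q) = (1*Q)*(-5) = Q*(-5) = -5*Q)
sqrt(t(-26*(-5)) + 2184) = sqrt(-(-130)*(-5) + 2184) = sqrt(-5*130 + 2184) = sqrt(-650 + 2184) = sqrt(1534)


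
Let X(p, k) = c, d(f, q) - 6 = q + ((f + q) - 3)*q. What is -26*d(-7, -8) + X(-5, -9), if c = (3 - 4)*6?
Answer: -3698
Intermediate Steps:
c = -6 (c = -1*6 = -6)
d(f, q) = 6 + q + q*(-3 + f + q) (d(f, q) = 6 + (q + ((f + q) - 3)*q) = 6 + (q + (-3 + f + q)*q) = 6 + (q + q*(-3 + f + q)) = 6 + q + q*(-3 + f + q))
X(p, k) = -6
-26*d(-7, -8) + X(-5, -9) = -26*(6 + (-8)² - 2*(-8) - 7*(-8)) - 6 = -26*(6 + 64 + 16 + 56) - 6 = -26*142 - 6 = -3692 - 6 = -3698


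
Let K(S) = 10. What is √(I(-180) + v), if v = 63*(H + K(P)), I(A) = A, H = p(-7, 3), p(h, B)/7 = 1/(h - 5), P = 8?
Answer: √1653/2 ≈ 20.329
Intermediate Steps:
p(h, B) = 7/(-5 + h) (p(h, B) = 7/(h - 5) = 7/(-5 + h))
H = -7/12 (H = 7/(-5 - 7) = 7/(-12) = 7*(-1/12) = -7/12 ≈ -0.58333)
v = 2373/4 (v = 63*(-7/12 + 10) = 63*(113/12) = 2373/4 ≈ 593.25)
√(I(-180) + v) = √(-180 + 2373/4) = √(1653/4) = √1653/2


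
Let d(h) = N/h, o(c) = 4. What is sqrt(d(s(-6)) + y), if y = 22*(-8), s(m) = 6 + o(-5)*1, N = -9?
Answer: I*sqrt(17690)/10 ≈ 13.3*I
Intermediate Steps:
s(m) = 10 (s(m) = 6 + 4*1 = 6 + 4 = 10)
d(h) = -9/h
y = -176
sqrt(d(s(-6)) + y) = sqrt(-9/10 - 176) = sqrt(-1769/10) = I*sqrt(17690)/10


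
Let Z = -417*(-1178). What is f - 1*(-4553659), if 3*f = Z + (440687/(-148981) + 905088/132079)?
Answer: 278476675853349352/59031784497 ≈ 4.7174e+6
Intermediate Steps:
Z = 491226
f = 9666059092524829/59031784497 (f = (491226 + (440687/(-148981) + 905088/132079))/3 = (491226 + (440687*(-1/148981) + 905088*(1/132079)))/3 = (491226 + (-440687/148981 + 905088/132079))/3 = (491226 + 76635417055/19677261499)/3 = (1/3)*(9666059092524829/19677261499) = 9666059092524829/59031784497 ≈ 1.6374e+5)
f - 1*(-4553659) = 9666059092524829/59031784497 - 1*(-4553659) = 9666059092524829/59031784497 + 4553659 = 278476675853349352/59031784497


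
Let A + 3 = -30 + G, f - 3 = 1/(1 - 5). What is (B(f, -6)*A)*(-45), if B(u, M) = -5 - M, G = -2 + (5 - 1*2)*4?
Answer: 1035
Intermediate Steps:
G = 10 (G = -2 + (5 - 2)*4 = -2 + 3*4 = -2 + 12 = 10)
f = 11/4 (f = 3 + 1/(1 - 5) = 3 + 1/(-4) = 3 - 1/4 = 11/4 ≈ 2.7500)
A = -23 (A = -3 + (-30 + 10) = -3 - 20 = -23)
(B(f, -6)*A)*(-45) = ((-5 - 1*(-6))*(-23))*(-45) = ((-5 + 6)*(-23))*(-45) = (1*(-23))*(-45) = -23*(-45) = 1035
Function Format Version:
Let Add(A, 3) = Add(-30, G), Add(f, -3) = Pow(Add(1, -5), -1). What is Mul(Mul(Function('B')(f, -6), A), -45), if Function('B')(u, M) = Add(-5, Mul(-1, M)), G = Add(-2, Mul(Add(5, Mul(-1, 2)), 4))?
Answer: 1035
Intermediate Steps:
G = 10 (G = Add(-2, Mul(Add(5, -2), 4)) = Add(-2, Mul(3, 4)) = Add(-2, 12) = 10)
f = Rational(11, 4) (f = Add(3, Pow(Add(1, -5), -1)) = Add(3, Pow(-4, -1)) = Add(3, Rational(-1, 4)) = Rational(11, 4) ≈ 2.7500)
A = -23 (A = Add(-3, Add(-30, 10)) = Add(-3, -20) = -23)
Mul(Mul(Function('B')(f, -6), A), -45) = Mul(Mul(Add(-5, Mul(-1, -6)), -23), -45) = Mul(Mul(Add(-5, 6), -23), -45) = Mul(Mul(1, -23), -45) = Mul(-23, -45) = 1035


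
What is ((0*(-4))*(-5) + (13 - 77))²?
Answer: 4096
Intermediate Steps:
((0*(-4))*(-5) + (13 - 77))² = (0*(-5) - 64)² = (0 - 64)² = (-64)² = 4096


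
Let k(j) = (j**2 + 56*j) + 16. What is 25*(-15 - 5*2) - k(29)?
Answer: -3106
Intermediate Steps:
k(j) = 16 + j**2 + 56*j
25*(-15 - 5*2) - k(29) = 25*(-15 - 5*2) - (16 + 29**2 + 56*29) = 25*(-15 - 10) - (16 + 841 + 1624) = 25*(-25) - 1*2481 = -625 - 2481 = -3106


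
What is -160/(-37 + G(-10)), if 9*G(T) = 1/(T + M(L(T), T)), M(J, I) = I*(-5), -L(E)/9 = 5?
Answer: 57600/13319 ≈ 4.3246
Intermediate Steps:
L(E) = -45 (L(E) = -9*5 = -45)
M(J, I) = -5*I
G(T) = -1/(36*T) (G(T) = 1/(9*(T - 5*T)) = 1/(9*((-4*T))) = (-1/(4*T))/9 = -1/(36*T))
-160/(-37 + G(-10)) = -160/(-37 - 1/36/(-10)) = -160/(-37 - 1/36*(-1/10)) = -160/(-37 + 1/360) = -160/(-13319/360) = -160*(-360/13319) = 57600/13319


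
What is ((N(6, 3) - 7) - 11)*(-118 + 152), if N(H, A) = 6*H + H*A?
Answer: 1224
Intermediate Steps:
N(H, A) = 6*H + A*H
((N(6, 3) - 7) - 11)*(-118 + 152) = ((6*(6 + 3) - 7) - 11)*(-118 + 152) = ((6*9 - 7) - 11)*34 = ((54 - 7) - 11)*34 = (47 - 11)*34 = 36*34 = 1224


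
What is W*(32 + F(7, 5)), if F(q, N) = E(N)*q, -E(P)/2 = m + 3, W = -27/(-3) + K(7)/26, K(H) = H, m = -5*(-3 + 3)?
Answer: -1205/13 ≈ -92.692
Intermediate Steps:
m = 0 (m = -5*0 = 0)
W = 241/26 (W = -27/(-3) + 7/26 = -27*(-⅓) + 7*(1/26) = 9 + 7/26 = 241/26 ≈ 9.2692)
E(P) = -6 (E(P) = -2*(0 + 3) = -2*3 = -6)
F(q, N) = -6*q
W*(32 + F(7, 5)) = 241*(32 - 6*7)/26 = 241*(32 - 42)/26 = (241/26)*(-10) = -1205/13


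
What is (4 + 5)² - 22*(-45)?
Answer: 1071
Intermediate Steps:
(4 + 5)² - 22*(-45) = 9² + 990 = 81 + 990 = 1071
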